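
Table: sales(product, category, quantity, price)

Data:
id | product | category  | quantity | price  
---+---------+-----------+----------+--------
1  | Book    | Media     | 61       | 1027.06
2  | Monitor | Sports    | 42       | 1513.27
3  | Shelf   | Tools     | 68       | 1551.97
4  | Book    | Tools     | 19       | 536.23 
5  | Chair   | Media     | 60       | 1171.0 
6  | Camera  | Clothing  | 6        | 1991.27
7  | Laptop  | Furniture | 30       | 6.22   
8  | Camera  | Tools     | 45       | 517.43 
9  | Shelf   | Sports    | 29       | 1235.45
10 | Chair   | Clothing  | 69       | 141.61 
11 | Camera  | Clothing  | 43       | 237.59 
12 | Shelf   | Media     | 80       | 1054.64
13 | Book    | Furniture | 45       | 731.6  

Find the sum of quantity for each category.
SELECT category, SUM(quantity) as result
FROM sales
GROUP BY category

Result:
  Clothing: 118
  Furniture: 75
  Media: 201
  Sports: 71
  Tools: 132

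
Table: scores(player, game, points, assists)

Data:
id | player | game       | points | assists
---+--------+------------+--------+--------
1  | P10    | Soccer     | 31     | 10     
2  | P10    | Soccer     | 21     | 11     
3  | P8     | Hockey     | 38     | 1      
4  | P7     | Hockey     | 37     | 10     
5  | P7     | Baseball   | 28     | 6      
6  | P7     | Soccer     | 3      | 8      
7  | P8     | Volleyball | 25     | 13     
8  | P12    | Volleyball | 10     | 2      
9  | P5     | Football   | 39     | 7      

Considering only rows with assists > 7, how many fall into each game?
SELECT game, COUNT(*)
FROM scores
WHERE assists > 7
GROUP BY game

Note: WHERE filters rows before grouping.

Result:
  Hockey: 1
  Soccer: 3
  Volleyball: 1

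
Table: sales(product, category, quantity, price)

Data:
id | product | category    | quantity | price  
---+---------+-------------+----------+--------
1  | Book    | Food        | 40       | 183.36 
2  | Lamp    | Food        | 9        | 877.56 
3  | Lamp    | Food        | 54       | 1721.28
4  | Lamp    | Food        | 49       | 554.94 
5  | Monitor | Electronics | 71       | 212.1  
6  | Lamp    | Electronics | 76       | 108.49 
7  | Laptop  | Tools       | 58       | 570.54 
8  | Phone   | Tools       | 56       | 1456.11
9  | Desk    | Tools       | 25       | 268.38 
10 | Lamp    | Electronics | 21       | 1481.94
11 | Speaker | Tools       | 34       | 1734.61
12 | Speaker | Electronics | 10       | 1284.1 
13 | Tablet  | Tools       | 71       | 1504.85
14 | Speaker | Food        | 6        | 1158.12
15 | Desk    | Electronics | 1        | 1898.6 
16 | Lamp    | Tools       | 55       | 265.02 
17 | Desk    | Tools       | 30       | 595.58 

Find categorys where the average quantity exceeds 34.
SELECT category, AVG(quantity)
FROM sales
GROUP BY category
HAVING AVG(quantity) > 34

Result:
  Electronics: avg=35.80
  Tools: avg=47.00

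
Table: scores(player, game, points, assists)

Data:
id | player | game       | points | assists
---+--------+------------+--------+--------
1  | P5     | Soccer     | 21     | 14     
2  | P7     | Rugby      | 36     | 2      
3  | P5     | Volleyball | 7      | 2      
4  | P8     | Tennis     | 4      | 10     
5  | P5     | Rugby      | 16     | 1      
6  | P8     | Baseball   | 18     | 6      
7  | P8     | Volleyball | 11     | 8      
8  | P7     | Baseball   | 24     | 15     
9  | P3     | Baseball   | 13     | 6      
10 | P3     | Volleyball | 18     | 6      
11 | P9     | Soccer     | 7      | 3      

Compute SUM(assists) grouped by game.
SELECT game, SUM(assists) as result
FROM scores
GROUP BY game

Result:
  Baseball: 27
  Rugby: 3
  Soccer: 17
  Tennis: 10
  Volleyball: 16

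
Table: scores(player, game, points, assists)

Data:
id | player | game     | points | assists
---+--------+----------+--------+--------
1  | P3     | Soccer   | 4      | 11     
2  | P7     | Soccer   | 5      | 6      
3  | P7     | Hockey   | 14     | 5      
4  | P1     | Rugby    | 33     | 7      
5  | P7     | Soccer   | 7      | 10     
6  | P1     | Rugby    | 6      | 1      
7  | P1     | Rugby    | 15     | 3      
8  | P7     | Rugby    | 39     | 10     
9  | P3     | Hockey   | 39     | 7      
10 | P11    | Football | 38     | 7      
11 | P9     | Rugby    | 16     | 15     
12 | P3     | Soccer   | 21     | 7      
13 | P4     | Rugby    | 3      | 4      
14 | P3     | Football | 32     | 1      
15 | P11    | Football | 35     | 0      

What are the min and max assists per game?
SELECT game, MIN(assists), MAX(assists)
FROM scores
GROUP BY game

Result:
  Football: min=0, max=7
  Hockey: min=5, max=7
  Rugby: min=1, max=15
  Soccer: min=6, max=11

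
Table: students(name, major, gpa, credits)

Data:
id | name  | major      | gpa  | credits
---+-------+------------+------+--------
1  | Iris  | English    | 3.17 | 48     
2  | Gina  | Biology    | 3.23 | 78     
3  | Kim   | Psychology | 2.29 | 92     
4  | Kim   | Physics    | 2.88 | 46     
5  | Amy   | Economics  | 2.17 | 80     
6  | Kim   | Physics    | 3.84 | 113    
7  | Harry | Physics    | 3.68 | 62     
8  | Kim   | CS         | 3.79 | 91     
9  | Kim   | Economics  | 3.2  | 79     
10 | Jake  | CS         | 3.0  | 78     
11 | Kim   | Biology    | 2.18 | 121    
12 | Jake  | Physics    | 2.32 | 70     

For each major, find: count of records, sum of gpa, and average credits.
SELECT major,
       COUNT(*) as cnt,
       SUM(gpa) as total_gpa,
       AVG(credits) as avg_credits
FROM students
GROUP BY major

Result:
  Biology: 2 records, 5.41 total gpa, 99.50 avg credits
  CS: 2 records, 6.79 total gpa, 84.50 avg credits
  Economics: 2 records, 5.37 total gpa, 79.50 avg credits
  English: 1 records, 3.17 total gpa, 48.00 avg credits
  Physics: 4 records, 12.72 total gpa, 72.75 avg credits
  Psychology: 1 records, 2.29 total gpa, 92.00 avg credits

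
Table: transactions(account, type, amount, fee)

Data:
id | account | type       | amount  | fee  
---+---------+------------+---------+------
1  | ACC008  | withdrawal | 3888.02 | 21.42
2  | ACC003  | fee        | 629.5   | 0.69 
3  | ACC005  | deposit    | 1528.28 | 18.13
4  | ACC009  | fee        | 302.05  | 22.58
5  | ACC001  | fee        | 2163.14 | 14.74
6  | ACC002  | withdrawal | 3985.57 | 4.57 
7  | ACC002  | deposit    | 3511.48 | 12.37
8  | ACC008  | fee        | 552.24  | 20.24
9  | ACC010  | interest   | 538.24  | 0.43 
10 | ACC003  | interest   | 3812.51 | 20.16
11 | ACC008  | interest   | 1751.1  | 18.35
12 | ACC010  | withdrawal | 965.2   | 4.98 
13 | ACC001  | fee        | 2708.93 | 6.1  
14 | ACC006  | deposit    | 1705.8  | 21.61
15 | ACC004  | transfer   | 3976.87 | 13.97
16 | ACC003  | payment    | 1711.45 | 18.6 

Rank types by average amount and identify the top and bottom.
SELECT type, AVG(amount)
FROM transactions
GROUP BY type
ORDER BY AVG(amount)

All groups:
  fee: 1271.17
  payment: 1711.45
  interest: 2033.95
  deposit: 2248.52
  withdrawal: 2946.26
  transfer: 3976.87

Highest: transfer (3976.87)
Lowest: fee (1271.17)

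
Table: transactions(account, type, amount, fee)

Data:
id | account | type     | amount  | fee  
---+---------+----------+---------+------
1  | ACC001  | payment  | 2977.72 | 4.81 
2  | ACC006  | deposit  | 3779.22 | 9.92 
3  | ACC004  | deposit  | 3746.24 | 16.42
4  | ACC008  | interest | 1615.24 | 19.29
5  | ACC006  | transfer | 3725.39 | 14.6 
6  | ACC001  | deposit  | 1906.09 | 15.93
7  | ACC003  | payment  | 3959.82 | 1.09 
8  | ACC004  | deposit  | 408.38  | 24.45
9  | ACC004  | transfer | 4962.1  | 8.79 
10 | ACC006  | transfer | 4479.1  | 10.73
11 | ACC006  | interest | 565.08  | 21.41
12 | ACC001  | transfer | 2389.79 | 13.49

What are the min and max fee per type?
SELECT type, MIN(fee), MAX(fee)
FROM transactions
GROUP BY type

Result:
  deposit: min=9.92, max=24.45
  interest: min=19.29, max=21.41
  payment: min=1.09, max=4.81
  transfer: min=8.79, max=14.60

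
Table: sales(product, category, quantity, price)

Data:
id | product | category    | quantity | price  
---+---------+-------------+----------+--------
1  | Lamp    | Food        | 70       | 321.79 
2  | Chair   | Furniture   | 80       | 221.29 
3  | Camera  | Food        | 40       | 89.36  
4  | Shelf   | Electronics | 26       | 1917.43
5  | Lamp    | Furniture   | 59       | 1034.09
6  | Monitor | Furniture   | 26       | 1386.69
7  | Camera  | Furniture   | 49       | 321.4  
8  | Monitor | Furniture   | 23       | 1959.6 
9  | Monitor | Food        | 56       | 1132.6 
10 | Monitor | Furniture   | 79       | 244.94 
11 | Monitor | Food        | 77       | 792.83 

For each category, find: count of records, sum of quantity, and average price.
SELECT category,
       COUNT(*) as cnt,
       SUM(quantity) as total_quantity,
       AVG(price) as avg_price
FROM sales
GROUP BY category

Result:
  Electronics: 1 records, 26 total quantity, 1917.43 avg price
  Food: 4 records, 243 total quantity, 584.15 avg price
  Furniture: 6 records, 316 total quantity, 861.34 avg price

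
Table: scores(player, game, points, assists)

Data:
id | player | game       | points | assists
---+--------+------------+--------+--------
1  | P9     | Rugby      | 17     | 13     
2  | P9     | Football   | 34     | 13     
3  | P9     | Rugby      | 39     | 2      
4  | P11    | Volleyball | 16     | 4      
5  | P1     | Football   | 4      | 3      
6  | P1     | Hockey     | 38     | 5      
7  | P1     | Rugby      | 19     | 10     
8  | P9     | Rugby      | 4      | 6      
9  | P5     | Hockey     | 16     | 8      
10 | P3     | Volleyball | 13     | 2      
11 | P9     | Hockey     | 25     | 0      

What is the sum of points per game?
SELECT game, SUM(points) as result
FROM scores
GROUP BY game

Result:
  Football: 38
  Hockey: 79
  Rugby: 79
  Volleyball: 29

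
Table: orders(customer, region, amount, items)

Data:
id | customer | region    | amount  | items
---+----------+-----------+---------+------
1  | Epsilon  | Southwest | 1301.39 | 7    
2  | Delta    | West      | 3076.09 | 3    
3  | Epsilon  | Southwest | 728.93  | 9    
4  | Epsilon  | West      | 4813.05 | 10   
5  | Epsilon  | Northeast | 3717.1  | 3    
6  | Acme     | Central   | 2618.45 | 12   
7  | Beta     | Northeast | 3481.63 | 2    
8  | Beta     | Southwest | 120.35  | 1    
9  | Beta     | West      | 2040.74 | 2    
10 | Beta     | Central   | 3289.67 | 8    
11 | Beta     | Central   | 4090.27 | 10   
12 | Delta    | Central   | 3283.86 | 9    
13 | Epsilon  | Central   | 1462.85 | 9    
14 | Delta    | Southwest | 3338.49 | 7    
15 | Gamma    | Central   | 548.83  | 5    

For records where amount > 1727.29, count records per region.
SELECT region, COUNT(*)
FROM orders
WHERE amount > 1727.29
GROUP BY region

Note: WHERE filters rows before grouping.

Result:
  Central: 4
  Northeast: 2
  Southwest: 1
  West: 3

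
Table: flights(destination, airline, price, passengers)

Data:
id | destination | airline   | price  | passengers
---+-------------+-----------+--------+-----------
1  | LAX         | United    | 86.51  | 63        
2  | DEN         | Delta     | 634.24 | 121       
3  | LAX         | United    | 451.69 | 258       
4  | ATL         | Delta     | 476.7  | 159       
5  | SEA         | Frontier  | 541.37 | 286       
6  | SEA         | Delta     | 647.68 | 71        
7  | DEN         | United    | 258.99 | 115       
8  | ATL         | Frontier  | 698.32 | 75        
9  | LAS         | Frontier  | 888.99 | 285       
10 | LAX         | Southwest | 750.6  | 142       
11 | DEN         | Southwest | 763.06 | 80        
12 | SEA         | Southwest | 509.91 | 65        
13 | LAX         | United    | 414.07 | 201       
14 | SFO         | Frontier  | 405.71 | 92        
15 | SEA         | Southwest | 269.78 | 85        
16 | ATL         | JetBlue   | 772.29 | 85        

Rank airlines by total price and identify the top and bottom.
SELECT airline, SUM(price)
FROM flights
GROUP BY airline
ORDER BY SUM(price)

All groups:
  JetBlue: 772.29
  United: 1211.26
  Delta: 1758.62
  Southwest: 2293.35
  Frontier: 2534.39

Highest: Frontier (2534.39)
Lowest: JetBlue (772.29)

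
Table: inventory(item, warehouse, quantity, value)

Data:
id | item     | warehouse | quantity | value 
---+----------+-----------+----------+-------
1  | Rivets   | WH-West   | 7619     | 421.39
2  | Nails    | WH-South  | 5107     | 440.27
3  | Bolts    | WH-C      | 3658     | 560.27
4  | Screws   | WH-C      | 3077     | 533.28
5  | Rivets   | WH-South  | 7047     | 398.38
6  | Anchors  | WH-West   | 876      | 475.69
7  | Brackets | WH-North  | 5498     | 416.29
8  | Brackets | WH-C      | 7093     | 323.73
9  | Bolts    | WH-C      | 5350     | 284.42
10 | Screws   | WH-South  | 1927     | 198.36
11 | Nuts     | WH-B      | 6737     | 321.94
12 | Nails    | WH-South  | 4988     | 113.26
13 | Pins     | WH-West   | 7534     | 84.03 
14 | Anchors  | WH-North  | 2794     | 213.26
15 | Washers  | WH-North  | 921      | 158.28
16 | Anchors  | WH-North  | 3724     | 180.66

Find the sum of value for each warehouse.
SELECT warehouse, SUM(value) as result
FROM inventory
GROUP BY warehouse

Result:
  WH-B: 321.94
  WH-C: 1701.70
  WH-North: 968.49
  WH-South: 1150.27
  WH-West: 981.11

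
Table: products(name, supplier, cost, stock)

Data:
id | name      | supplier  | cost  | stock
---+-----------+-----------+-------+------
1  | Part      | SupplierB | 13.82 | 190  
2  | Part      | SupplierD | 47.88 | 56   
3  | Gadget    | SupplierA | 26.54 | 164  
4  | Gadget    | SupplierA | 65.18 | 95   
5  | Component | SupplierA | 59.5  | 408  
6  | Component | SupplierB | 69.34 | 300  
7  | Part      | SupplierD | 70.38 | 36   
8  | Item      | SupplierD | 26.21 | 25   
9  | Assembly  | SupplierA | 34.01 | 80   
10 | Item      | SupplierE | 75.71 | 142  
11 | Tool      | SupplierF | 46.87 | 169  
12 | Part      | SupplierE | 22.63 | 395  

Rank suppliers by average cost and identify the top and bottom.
SELECT supplier, AVG(cost)
FROM products
GROUP BY supplier
ORDER BY AVG(cost)

All groups:
  SupplierB: 41.58
  SupplierA: 46.31
  SupplierF: 46.87
  SupplierD: 48.16
  SupplierE: 49.17

Highest: SupplierE (49.17)
Lowest: SupplierB (41.58)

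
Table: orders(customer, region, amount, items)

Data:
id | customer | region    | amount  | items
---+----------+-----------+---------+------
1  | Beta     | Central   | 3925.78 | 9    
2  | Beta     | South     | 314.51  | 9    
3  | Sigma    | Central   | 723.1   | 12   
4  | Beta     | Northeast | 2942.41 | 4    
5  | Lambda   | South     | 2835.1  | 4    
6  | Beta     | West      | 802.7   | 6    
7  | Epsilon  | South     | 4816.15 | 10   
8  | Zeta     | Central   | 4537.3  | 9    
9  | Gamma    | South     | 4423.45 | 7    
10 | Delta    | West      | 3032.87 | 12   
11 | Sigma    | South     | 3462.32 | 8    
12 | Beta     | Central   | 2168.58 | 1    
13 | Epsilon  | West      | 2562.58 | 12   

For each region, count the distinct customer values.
SELECT region, COUNT(DISTINCT customer)
FROM orders
GROUP BY region

Result:
  Central: 3 distinct
  Northeast: 1 distinct
  South: 5 distinct
  West: 3 distinct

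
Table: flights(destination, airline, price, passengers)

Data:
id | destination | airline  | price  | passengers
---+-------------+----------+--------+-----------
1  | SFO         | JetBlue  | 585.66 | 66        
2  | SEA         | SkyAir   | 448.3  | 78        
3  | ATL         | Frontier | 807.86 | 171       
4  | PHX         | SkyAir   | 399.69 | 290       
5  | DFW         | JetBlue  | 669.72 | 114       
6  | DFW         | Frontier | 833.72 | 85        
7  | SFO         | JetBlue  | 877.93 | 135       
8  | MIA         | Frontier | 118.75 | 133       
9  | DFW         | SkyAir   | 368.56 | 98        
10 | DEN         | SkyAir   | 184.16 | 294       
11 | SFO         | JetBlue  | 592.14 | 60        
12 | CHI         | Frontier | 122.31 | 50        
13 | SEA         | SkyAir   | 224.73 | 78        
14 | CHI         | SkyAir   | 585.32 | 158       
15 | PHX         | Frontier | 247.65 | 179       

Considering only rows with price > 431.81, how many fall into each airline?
SELECT airline, COUNT(*)
FROM flights
WHERE price > 431.81
GROUP BY airline

Note: WHERE filters rows before grouping.

Result:
  Frontier: 2
  JetBlue: 4
  SkyAir: 2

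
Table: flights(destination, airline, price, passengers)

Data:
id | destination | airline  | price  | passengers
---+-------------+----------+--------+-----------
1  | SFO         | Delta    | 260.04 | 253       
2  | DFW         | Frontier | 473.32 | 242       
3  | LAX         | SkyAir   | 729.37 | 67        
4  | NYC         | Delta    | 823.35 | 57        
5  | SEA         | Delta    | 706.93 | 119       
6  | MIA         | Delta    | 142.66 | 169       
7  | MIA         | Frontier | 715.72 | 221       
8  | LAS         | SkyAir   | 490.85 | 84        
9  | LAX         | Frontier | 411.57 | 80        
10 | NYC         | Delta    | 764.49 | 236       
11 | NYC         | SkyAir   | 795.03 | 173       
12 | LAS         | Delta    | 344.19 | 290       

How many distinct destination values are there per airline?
SELECT airline, COUNT(DISTINCT destination)
FROM flights
GROUP BY airline

Result:
  Delta: 5 distinct
  Frontier: 3 distinct
  SkyAir: 3 distinct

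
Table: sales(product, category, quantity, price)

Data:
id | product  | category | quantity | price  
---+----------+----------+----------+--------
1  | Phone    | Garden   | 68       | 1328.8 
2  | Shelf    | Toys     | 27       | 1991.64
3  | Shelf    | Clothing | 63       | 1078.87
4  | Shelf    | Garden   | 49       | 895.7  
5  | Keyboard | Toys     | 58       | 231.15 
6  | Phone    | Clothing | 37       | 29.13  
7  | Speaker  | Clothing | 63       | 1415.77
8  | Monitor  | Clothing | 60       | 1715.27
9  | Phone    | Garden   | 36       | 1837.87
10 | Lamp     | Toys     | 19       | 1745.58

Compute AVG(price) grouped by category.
SELECT category, AVG(price) as result
FROM sales
GROUP BY category

Result:
  Clothing: 1059.76
  Garden: 1354.12
  Toys: 1322.79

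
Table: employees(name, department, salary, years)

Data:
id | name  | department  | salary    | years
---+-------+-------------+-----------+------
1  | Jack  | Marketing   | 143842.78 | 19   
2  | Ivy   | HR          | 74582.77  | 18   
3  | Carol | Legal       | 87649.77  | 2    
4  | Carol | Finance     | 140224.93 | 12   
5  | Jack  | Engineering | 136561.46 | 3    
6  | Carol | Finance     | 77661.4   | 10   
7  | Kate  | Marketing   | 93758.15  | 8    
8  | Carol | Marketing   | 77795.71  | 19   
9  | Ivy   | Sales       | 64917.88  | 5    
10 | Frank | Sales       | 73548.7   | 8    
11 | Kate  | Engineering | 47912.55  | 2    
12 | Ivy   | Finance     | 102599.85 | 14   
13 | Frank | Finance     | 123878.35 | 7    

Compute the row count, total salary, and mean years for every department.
SELECT department,
       COUNT(*) as cnt,
       SUM(salary) as total_salary,
       AVG(years) as avg_years
FROM employees
GROUP BY department

Result:
  Engineering: 2 records, 184474.01 total salary, 2.50 avg years
  Finance: 4 records, 444364.53 total salary, 10.75 avg years
  HR: 1 records, 74582.77 total salary, 18.00 avg years
  Legal: 1 records, 87649.77 total salary, 2.00 avg years
  Marketing: 3 records, 315396.64 total salary, 15.33 avg years
  Sales: 2 records, 138466.58 total salary, 6.50 avg years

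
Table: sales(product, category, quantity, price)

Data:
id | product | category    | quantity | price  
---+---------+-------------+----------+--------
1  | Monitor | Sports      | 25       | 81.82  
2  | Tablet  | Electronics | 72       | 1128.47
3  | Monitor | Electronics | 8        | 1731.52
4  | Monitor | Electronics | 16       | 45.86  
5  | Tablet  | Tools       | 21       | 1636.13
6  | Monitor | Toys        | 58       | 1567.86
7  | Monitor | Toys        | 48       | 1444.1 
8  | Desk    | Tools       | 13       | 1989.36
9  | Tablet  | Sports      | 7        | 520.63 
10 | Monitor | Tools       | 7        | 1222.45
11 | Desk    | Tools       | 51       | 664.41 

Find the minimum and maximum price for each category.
SELECT category, MIN(price), MAX(price)
FROM sales
GROUP BY category

Result:
  Electronics: min=45.86, max=1731.52
  Sports: min=81.82, max=520.63
  Tools: min=664.41, max=1989.36
  Toys: min=1444.10, max=1567.86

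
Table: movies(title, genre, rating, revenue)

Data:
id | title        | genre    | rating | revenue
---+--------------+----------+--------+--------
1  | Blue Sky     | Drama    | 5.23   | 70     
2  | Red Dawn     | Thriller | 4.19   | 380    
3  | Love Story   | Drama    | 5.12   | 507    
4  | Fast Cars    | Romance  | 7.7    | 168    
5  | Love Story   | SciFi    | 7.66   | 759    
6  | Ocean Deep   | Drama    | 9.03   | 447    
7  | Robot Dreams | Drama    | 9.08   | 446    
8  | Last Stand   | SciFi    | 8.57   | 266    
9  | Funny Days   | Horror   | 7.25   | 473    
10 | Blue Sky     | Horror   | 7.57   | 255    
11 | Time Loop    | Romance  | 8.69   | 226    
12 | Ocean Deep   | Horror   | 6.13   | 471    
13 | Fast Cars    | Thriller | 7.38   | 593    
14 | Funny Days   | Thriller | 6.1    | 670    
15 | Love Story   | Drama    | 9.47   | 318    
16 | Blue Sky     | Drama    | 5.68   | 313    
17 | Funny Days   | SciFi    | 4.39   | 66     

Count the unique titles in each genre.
SELECT genre, COUNT(DISTINCT title)
FROM movies
GROUP BY genre

Result:
  Drama: 4 distinct
  Horror: 3 distinct
  Romance: 2 distinct
  SciFi: 3 distinct
  Thriller: 3 distinct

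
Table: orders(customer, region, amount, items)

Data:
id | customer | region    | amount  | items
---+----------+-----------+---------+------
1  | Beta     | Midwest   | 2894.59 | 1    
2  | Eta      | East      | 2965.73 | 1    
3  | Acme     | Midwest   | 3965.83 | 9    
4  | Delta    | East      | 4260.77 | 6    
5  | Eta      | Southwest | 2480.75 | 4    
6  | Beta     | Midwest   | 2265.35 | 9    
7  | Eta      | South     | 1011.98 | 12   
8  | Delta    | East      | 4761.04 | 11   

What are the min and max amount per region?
SELECT region, MIN(amount), MAX(amount)
FROM orders
GROUP BY region

Result:
  East: min=2965.73, max=4761.04
  Midwest: min=2265.35, max=3965.83
  South: min=1011.98, max=1011.98
  Southwest: min=2480.75, max=2480.75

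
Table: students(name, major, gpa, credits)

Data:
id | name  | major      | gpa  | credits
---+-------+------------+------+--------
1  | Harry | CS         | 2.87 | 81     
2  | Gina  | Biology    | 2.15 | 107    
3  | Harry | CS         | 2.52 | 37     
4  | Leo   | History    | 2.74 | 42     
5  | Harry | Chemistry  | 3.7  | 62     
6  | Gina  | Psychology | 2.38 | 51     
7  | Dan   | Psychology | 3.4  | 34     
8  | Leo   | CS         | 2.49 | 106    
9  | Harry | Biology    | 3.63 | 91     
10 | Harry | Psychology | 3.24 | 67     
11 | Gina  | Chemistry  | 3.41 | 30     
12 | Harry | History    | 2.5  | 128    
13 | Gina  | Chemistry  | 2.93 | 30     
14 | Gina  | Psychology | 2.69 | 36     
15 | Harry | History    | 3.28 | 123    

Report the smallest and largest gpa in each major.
SELECT major, MIN(gpa), MAX(gpa)
FROM students
GROUP BY major

Result:
  Biology: min=2.15, max=3.63
  CS: min=2.49, max=2.87
  Chemistry: min=2.93, max=3.70
  History: min=2.50, max=3.28
  Psychology: min=2.38, max=3.40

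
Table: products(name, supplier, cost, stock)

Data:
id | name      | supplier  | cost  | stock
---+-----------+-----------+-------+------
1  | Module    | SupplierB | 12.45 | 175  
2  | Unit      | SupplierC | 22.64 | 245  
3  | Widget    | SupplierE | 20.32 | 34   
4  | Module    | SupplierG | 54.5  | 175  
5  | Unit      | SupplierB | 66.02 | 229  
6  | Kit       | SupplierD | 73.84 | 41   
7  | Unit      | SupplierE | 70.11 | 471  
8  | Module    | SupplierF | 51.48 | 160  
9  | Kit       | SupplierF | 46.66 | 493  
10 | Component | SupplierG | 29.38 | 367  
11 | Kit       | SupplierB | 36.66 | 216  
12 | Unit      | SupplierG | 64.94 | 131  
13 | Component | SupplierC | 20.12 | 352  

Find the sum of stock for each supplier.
SELECT supplier, SUM(stock) as result
FROM products
GROUP BY supplier

Result:
  SupplierB: 620
  SupplierC: 597
  SupplierD: 41
  SupplierE: 505
  SupplierF: 653
  SupplierG: 673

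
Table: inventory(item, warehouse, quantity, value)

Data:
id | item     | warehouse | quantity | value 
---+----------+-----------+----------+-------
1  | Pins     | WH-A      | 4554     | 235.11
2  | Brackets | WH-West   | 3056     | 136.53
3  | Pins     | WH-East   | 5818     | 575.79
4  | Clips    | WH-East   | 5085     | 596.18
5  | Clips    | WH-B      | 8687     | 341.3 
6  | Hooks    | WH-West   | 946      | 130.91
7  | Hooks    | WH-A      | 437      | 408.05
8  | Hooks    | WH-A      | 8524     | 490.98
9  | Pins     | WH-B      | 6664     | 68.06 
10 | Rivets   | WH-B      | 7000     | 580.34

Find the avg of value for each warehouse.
SELECT warehouse, AVG(value) as result
FROM inventory
GROUP BY warehouse

Result:
  WH-A: 378.05
  WH-B: 329.90
  WH-East: 585.99
  WH-West: 133.72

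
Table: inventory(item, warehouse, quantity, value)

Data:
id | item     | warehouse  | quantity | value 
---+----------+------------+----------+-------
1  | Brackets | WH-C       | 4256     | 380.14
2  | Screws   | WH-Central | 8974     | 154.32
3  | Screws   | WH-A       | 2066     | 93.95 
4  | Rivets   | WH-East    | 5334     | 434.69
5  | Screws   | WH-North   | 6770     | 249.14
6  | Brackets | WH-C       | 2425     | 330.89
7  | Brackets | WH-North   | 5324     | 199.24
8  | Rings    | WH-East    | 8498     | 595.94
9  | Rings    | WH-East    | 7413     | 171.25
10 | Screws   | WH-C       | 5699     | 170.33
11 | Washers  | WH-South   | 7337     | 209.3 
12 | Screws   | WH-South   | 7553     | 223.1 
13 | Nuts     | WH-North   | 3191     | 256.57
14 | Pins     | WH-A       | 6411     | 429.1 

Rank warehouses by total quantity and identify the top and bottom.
SELECT warehouse, SUM(quantity)
FROM inventory
GROUP BY warehouse
ORDER BY SUM(quantity)

All groups:
  WH-A: 8477
  WH-Central: 8974
  WH-C: 12380
  WH-South: 14890
  WH-North: 15285
  WH-East: 21245

Highest: WH-East (21245)
Lowest: WH-A (8477)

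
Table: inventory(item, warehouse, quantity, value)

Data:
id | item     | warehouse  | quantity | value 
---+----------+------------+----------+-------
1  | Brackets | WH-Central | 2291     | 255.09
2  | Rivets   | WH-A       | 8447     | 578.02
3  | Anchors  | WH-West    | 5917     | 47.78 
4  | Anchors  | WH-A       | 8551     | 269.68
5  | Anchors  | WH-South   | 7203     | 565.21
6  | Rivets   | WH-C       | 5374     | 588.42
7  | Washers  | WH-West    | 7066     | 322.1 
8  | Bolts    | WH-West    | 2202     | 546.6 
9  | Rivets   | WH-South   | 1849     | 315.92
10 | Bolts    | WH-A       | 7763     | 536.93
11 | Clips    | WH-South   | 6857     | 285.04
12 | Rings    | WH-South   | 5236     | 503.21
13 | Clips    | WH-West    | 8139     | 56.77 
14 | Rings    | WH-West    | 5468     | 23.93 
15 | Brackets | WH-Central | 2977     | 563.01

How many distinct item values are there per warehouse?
SELECT warehouse, COUNT(DISTINCT item)
FROM inventory
GROUP BY warehouse

Result:
  WH-A: 3 distinct
  WH-C: 1 distinct
  WH-Central: 1 distinct
  WH-South: 4 distinct
  WH-West: 5 distinct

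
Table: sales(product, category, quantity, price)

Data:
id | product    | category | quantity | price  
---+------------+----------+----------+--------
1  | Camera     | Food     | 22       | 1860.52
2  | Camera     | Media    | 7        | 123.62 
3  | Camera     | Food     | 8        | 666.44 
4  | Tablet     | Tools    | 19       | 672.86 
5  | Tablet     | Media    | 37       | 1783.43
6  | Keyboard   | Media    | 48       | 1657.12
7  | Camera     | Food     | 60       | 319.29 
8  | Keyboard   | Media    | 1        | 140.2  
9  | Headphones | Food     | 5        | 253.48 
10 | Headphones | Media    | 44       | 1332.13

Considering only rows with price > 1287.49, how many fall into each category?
SELECT category, COUNT(*)
FROM sales
WHERE price > 1287.49
GROUP BY category

Note: WHERE filters rows before grouping.

Result:
  Food: 1
  Media: 3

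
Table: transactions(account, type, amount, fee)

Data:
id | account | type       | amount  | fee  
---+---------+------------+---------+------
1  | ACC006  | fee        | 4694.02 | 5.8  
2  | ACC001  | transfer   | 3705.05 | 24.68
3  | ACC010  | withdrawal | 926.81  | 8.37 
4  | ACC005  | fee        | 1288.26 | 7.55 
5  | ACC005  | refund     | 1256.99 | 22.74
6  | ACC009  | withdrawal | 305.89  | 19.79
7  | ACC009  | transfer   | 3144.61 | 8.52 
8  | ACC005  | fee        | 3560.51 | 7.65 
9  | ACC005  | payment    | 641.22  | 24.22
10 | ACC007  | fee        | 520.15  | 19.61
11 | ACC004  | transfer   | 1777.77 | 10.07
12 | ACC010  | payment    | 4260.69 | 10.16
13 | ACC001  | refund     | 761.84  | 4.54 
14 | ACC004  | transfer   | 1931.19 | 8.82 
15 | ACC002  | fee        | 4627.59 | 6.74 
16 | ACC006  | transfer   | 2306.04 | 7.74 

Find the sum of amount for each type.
SELECT type, SUM(amount) as result
FROM transactions
GROUP BY type

Result:
  fee: 14690.53
  payment: 4901.91
  refund: 2018.83
  transfer: 12864.66
  withdrawal: 1232.70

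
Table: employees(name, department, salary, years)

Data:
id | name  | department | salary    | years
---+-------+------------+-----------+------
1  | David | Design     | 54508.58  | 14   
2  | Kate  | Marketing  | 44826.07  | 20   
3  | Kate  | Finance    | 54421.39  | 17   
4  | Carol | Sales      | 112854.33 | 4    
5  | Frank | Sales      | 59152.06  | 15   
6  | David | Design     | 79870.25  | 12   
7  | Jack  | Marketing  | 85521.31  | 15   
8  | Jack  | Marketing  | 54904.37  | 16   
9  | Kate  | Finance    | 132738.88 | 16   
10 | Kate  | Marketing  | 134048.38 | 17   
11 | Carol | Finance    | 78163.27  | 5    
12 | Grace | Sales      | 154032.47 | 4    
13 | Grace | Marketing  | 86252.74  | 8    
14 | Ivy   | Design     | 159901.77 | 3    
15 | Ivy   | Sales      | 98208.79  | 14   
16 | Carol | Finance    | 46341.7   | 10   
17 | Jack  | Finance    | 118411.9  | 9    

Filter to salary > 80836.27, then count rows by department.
SELECT department, COUNT(*)
FROM employees
WHERE salary > 80836.27
GROUP BY department

Note: WHERE filters rows before grouping.

Result:
  Design: 1
  Finance: 2
  Marketing: 3
  Sales: 3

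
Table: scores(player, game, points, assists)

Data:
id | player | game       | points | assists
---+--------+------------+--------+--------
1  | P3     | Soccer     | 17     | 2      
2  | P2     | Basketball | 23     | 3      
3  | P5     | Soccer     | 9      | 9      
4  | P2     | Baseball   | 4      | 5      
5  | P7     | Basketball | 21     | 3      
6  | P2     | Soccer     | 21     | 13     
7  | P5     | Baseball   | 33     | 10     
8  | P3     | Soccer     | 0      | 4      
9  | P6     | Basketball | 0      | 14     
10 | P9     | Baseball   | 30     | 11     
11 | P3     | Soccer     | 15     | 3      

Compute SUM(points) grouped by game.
SELECT game, SUM(points) as result
FROM scores
GROUP BY game

Result:
  Baseball: 67
  Basketball: 44
  Soccer: 62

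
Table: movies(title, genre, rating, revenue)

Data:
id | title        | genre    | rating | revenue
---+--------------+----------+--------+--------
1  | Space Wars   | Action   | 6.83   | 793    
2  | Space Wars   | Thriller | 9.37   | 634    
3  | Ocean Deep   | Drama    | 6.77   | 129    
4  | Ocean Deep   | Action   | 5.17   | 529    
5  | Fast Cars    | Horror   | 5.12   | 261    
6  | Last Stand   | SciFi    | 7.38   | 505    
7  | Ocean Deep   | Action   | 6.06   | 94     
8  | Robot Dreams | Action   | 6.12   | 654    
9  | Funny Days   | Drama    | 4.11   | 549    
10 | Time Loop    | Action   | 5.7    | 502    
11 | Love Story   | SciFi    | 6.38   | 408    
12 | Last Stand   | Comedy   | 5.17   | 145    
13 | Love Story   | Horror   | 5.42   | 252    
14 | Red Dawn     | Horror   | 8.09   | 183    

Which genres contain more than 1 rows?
SELECT genre, COUNT(*) as cnt
FROM movies
GROUP BY genre
HAVING COUNT(*) > 1

Result:
  Action: 5
  Drama: 2
  Horror: 3
  SciFi: 2

Note: HAVING filters groups after aggregation, WHERE filters rows before.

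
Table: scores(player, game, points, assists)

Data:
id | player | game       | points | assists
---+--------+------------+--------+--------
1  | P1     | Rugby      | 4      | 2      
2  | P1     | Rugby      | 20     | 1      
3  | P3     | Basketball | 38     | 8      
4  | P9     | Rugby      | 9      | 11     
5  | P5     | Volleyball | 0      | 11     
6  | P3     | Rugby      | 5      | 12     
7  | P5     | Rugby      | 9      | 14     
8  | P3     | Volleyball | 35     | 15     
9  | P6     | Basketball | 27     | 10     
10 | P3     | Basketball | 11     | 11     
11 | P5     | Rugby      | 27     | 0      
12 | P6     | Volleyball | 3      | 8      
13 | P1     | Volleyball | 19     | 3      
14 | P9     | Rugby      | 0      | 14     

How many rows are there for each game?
SELECT game, COUNT(*) as count
FROM scores
GROUP BY game

Result:
  Basketball: 3
  Rugby: 7
  Volleyball: 4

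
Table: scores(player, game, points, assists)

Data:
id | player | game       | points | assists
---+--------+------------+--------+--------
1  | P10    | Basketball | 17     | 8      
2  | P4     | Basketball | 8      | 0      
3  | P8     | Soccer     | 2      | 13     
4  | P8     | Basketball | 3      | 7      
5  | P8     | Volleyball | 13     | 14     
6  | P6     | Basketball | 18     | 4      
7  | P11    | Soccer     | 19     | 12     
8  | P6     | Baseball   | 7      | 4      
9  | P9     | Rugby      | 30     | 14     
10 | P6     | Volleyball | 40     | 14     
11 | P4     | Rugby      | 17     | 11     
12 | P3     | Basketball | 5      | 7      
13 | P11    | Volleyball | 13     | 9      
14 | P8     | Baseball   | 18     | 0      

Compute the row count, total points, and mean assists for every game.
SELECT game,
       COUNT(*) as cnt,
       SUM(points) as total_points,
       AVG(assists) as avg_assists
FROM scores
GROUP BY game

Result:
  Baseball: 2 records, 25 total points, 2.00 avg assists
  Basketball: 5 records, 51 total points, 5.20 avg assists
  Rugby: 2 records, 47 total points, 12.50 avg assists
  Soccer: 2 records, 21 total points, 12.50 avg assists
  Volleyball: 3 records, 66 total points, 12.33 avg assists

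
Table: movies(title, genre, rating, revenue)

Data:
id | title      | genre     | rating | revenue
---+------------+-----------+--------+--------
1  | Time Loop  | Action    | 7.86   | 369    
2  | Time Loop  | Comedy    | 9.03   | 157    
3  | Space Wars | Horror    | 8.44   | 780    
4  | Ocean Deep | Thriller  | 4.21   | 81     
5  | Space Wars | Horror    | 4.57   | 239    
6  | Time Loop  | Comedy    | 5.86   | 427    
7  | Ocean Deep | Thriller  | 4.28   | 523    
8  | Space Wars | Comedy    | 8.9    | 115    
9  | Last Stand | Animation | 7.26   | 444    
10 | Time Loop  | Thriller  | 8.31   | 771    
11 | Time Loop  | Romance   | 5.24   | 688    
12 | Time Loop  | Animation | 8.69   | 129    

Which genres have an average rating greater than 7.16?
SELECT genre, AVG(rating)
FROM movies
GROUP BY genre
HAVING AVG(rating) > 7.16

Result:
  Action: avg=7.86
  Animation: avg=7.98
  Comedy: avg=7.93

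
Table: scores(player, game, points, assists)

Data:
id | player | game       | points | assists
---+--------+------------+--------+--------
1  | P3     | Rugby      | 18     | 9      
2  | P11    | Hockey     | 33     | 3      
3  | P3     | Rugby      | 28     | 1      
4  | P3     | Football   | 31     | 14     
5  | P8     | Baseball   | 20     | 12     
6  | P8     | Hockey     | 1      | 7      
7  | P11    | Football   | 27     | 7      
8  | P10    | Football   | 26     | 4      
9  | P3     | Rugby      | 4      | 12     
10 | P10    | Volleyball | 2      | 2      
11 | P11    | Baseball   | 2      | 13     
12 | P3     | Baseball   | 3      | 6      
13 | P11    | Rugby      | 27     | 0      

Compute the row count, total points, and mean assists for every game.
SELECT game,
       COUNT(*) as cnt,
       SUM(points) as total_points,
       AVG(assists) as avg_assists
FROM scores
GROUP BY game

Result:
  Baseball: 3 records, 25 total points, 10.33 avg assists
  Football: 3 records, 84 total points, 8.33 avg assists
  Hockey: 2 records, 34 total points, 5.00 avg assists
  Rugby: 4 records, 77 total points, 5.50 avg assists
  Volleyball: 1 records, 2 total points, 2.00 avg assists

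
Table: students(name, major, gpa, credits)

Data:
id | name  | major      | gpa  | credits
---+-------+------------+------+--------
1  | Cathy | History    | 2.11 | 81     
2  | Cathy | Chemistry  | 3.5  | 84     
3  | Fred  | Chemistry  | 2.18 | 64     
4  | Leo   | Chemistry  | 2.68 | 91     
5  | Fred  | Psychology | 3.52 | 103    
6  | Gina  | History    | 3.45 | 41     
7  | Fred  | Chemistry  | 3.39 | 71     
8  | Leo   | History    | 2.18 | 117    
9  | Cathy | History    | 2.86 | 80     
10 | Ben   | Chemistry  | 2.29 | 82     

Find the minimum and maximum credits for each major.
SELECT major, MIN(credits), MAX(credits)
FROM students
GROUP BY major

Result:
  Chemistry: min=64, max=91
  History: min=41, max=117
  Psychology: min=103, max=103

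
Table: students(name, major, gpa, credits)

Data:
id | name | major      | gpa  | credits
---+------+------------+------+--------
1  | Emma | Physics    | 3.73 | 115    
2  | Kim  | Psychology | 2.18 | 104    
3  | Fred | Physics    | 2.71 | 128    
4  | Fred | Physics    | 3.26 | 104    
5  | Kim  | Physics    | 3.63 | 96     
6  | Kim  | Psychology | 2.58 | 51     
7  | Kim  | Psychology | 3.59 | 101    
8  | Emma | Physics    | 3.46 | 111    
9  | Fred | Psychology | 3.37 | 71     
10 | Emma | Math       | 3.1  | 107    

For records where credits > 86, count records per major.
SELECT major, COUNT(*)
FROM students
WHERE credits > 86
GROUP BY major

Note: WHERE filters rows before grouping.

Result:
  Math: 1
  Physics: 5
  Psychology: 2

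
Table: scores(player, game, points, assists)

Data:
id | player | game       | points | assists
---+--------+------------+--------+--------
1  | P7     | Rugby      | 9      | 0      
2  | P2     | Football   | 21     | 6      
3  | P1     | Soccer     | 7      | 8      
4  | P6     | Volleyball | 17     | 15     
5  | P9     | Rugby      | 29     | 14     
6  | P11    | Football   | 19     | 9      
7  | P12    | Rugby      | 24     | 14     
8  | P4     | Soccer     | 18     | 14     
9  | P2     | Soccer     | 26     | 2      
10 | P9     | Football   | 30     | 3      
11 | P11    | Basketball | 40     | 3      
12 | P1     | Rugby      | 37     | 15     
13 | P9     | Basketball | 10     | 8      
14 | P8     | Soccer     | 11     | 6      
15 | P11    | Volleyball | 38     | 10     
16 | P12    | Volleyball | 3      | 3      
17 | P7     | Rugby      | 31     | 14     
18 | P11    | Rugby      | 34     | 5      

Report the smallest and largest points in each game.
SELECT game, MIN(points), MAX(points)
FROM scores
GROUP BY game

Result:
  Basketball: min=10, max=40
  Football: min=19, max=30
  Rugby: min=9, max=37
  Soccer: min=7, max=26
  Volleyball: min=3, max=38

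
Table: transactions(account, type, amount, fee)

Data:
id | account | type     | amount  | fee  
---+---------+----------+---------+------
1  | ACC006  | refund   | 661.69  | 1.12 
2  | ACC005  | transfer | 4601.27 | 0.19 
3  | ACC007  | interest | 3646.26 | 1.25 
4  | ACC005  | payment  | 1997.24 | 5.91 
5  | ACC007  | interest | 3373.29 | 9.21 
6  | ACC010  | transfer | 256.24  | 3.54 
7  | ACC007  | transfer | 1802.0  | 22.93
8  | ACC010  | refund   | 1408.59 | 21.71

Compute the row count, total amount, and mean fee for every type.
SELECT type,
       COUNT(*) as cnt,
       SUM(amount) as total_amount,
       AVG(fee) as avg_fee
FROM transactions
GROUP BY type

Result:
  interest: 2 records, 7019.55 total amount, 5.23 avg fee
  payment: 1 records, 1997.24 total amount, 5.91 avg fee
  refund: 2 records, 2070.28 total amount, 11.42 avg fee
  transfer: 3 records, 6659.51 total amount, 8.89 avg fee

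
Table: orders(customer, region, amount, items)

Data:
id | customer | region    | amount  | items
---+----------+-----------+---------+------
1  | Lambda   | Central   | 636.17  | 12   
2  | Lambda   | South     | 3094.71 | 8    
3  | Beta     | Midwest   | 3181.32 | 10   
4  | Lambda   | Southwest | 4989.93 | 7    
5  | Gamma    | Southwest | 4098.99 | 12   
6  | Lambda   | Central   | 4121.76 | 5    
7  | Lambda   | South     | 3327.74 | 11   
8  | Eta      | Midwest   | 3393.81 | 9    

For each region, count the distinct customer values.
SELECT region, COUNT(DISTINCT customer)
FROM orders
GROUP BY region

Result:
  Central: 1 distinct
  Midwest: 2 distinct
  South: 1 distinct
  Southwest: 2 distinct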